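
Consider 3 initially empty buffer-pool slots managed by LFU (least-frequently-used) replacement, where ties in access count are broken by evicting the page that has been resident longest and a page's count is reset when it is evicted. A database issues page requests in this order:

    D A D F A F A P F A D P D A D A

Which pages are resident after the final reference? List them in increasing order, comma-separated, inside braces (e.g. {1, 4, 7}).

{A, D, F}

D → fault, frames (D)
A → fault, frames (D A)
D → hit
F → fault, frames (D A F)
A → hit
F → hit
A → hit
P → fault, evict D, frames (A F P)
F → hit
A → hit
D → fault, evict P, frames (A F D)
P → fault, evict D, frames (A F P)
D → fault, evict P, frames (A F D)
A → hit
D → hit
A → hit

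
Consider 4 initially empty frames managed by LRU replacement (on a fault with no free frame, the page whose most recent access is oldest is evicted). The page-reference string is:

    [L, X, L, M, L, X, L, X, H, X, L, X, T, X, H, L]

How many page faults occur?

5

L -> miss, frames (L)
X -> miss, frames (L X)
L -> hit
M -> miss, frames (X L M)
L -> hit
X -> hit
L -> hit
X -> hit
H -> miss, frames (M L X H)
X -> hit
L -> hit
X -> hit
T -> miss, evict M, frames (H L X T)
X -> hit
H -> hit
L -> hit
Page faults: 5.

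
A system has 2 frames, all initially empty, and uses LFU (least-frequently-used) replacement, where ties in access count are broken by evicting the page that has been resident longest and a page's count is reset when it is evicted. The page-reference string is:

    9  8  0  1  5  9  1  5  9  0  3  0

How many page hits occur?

1

9: fault, frames (9)
8: fault, frames (9 8)
0: fault, evict 9, frames (8 0)
1: fault, evict 8, frames (0 1)
5: fault, evict 0, frames (1 5)
9: fault, evict 1, frames (5 9)
1: fault, evict 5, frames (9 1)
5: fault, evict 9, frames (1 5)
9: fault, evict 1, frames (5 9)
0: fault, evict 5, frames (9 0)
3: fault, evict 9, frames (0 3)
0: hit
Hits: 1.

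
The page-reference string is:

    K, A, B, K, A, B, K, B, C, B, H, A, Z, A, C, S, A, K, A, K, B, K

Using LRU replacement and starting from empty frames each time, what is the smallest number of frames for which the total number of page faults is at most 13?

3

f=1: 22 faults
f=2: 16 faults
f=3: 11 faults
f=4: 11 faults
f=5: 9 faults
f=6: 9 faults
f=7: 7 faults
Smallest f with faults ≤ 13 is 3.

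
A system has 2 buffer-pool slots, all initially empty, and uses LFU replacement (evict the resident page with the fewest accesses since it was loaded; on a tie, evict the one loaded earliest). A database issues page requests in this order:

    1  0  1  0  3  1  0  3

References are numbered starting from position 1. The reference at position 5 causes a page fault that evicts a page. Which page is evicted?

1

pos 1: 1 -> miss, frames [1]
pos 2: 0 -> miss, frames [1, 0]
pos 3: 1 -> hit
pos 4: 0 -> hit
pos 5: 3 -> miss, evict 1, frames [0, 3]
At position 5, page 1 is evicted.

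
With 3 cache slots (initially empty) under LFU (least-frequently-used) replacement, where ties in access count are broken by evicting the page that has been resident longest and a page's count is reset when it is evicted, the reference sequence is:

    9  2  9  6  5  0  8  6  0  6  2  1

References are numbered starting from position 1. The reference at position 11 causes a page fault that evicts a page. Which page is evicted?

pos 1: 9 → fault, frames (9)
pos 2: 2 → fault, frames (9 2)
pos 3: 9 → hit
pos 4: 6 → fault, frames (9 2 6)
pos 5: 5 → fault, evict 2, frames (9 6 5)
pos 6: 0 → fault, evict 6, frames (9 5 0)
pos 7: 8 → fault, evict 5, frames (9 0 8)
pos 8: 6 → fault, evict 0, frames (9 8 6)
pos 9: 0 → fault, evict 8, frames (9 6 0)
pos 10: 6 → hit
pos 11: 2 → fault, evict 0, frames (9 6 2)
At position 11, page 0 is evicted.

0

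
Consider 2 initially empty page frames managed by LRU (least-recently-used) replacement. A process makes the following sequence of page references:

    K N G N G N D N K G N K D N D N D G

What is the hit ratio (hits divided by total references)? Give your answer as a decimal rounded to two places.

0.39

K: miss, frames {K}
N: miss, frames {K,N}
G: miss, evict K, frames {N,G}
N: hit
G: hit
N: hit
D: miss, evict G, frames {N,D}
N: hit
K: miss, evict D, frames {N,K}
G: miss, evict N, frames {K,G}
N: miss, evict K, frames {G,N}
K: miss, evict G, frames {N,K}
D: miss, evict N, frames {K,D}
N: miss, evict K, frames {D,N}
D: hit
N: hit
D: hit
G: miss, evict N, frames {D,G}
Hits: 7 of 18 references → 7/18 = 0.3889.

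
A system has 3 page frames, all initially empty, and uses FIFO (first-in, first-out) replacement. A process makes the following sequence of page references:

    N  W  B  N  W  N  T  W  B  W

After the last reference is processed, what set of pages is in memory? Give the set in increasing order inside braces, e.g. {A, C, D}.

N → miss, frames [N]
W → miss, frames [N, W]
B → miss, frames [N, W, B]
N → hit
W → hit
N → hit
T → miss, evict N, frames [W, B, T]
W → hit
B → hit
W → hit

{B, T, W}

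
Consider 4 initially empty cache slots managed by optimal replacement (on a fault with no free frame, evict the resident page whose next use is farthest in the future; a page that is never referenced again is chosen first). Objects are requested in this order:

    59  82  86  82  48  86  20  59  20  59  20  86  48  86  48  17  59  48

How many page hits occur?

12

59 → miss, frames [59]
82 → miss, frames [59, 82]
86 → miss, frames [59, 82, 86]
82 → hit
48 → miss, frames [59, 82, 86, 48]
86 → hit
20 → miss, evict 82, frames [59, 86, 48, 20]
59 → hit
20 → hit
59 → hit
20 → hit
86 → hit
48 → hit
86 → hit
48 → hit
17 → miss, evict 20, frames [59, 86, 48, 17]
59 → hit
48 → hit
Hits: 12.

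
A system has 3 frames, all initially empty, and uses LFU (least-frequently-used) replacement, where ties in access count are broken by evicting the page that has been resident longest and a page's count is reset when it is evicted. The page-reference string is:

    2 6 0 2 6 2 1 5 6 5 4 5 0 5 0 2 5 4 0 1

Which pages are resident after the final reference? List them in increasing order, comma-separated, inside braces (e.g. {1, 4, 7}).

{1, 2, 6}

2 -> miss, frames [2]
6 -> miss, frames [2, 6]
0 -> miss, frames [2, 6, 0]
2 -> hit
6 -> hit
2 -> hit
1 -> miss, evict 0, frames [2, 6, 1]
5 -> miss, evict 1, frames [2, 6, 5]
6 -> hit
5 -> hit
4 -> miss, evict 5, frames [2, 6, 4]
5 -> miss, evict 4, frames [2, 6, 5]
0 -> miss, evict 5, frames [2, 6, 0]
5 -> miss, evict 0, frames [2, 6, 5]
0 -> miss, evict 5, frames [2, 6, 0]
2 -> hit
5 -> miss, evict 0, frames [2, 6, 5]
4 -> miss, evict 5, frames [2, 6, 4]
0 -> miss, evict 4, frames [2, 6, 0]
1 -> miss, evict 0, frames [2, 6, 1]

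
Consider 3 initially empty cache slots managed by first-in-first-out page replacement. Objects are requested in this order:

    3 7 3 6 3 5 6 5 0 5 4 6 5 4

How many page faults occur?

8

3: miss, frames (3)
7: miss, frames (3 7)
3: hit
6: miss, frames (3 7 6)
3: hit
5: miss, evict 3, frames (7 6 5)
6: hit
5: hit
0: miss, evict 7, frames (6 5 0)
5: hit
4: miss, evict 6, frames (5 0 4)
6: miss, evict 5, frames (0 4 6)
5: miss, evict 0, frames (4 6 5)
4: hit
Page faults: 8.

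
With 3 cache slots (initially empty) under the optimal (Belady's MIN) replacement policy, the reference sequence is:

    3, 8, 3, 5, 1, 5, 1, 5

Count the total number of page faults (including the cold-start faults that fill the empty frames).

3 -> miss, frames (3)
8 -> miss, frames (3 8)
3 -> hit
5 -> miss, frames (3 8 5)
1 -> miss, evict 8, frames (3 5 1)
5 -> hit
1 -> hit
5 -> hit
Page faults: 4.

4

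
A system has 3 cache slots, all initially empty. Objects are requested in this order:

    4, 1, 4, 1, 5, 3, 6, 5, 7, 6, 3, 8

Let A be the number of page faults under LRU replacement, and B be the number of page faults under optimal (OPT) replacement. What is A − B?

Under LRU: F F . . F F F . F . F F → 8 faults.
Under OPT: F F . . F F F . F . . F → 7 faults.
A − B = 8 − 7 = 1.

1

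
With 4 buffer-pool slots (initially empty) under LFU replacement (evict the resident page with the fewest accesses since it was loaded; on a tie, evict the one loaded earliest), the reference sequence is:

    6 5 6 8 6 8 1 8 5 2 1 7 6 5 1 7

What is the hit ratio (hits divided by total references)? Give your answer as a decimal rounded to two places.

6 -> miss, frames [6]
5 -> miss, frames [6, 5]
6 -> hit
8 -> miss, frames [6, 5, 8]
6 -> hit
8 -> hit
1 -> miss, frames [6, 5, 8, 1]
8 -> hit
5 -> hit
2 -> miss, evict 1, frames [6, 5, 8, 2]
1 -> miss, evict 2, frames [6, 5, 8, 1]
7 -> miss, evict 1, frames [6, 5, 8, 7]
6 -> hit
5 -> hit
1 -> miss, evict 7, frames [6, 5, 8, 1]
7 -> miss, evict 1, frames [6, 5, 8, 7]
Hits: 7 of 16 references → 7/16 = 0.4375.

0.44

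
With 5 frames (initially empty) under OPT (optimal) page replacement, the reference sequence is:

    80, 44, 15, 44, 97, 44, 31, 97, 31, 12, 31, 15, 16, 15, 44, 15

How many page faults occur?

80: miss, frames {80}
44: miss, frames {80,44}
15: miss, frames {80,44,15}
44: hit
97: miss, frames {80,44,15,97}
44: hit
31: miss, frames {80,44,15,97,31}
97: hit
31: hit
12: miss, evict 97, frames {80,44,15,31,12}
31: hit
15: hit
16: miss, evict 12, frames {80,44,15,31,16}
15: hit
44: hit
15: hit
Page faults: 7.

7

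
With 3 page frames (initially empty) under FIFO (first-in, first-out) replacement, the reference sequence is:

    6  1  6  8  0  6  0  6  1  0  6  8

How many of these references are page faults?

6 → miss, frames (6)
1 → miss, frames (6 1)
6 → hit
8 → miss, frames (6 1 8)
0 → miss, evict 6, frames (1 8 0)
6 → miss, evict 1, frames (8 0 6)
0 → hit
6 → hit
1 → miss, evict 8, frames (0 6 1)
0 → hit
6 → hit
8 → miss, evict 0, frames (6 1 8)
Page faults: 7.

7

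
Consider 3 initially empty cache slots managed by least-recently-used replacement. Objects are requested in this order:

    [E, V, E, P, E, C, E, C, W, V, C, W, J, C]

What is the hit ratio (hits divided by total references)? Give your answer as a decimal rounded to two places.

0.50

E: miss, frames {E}
V: miss, frames {E,V}
E: hit
P: miss, frames {V,E,P}
E: hit
C: miss, evict V, frames {P,E,C}
E: hit
C: hit
W: miss, evict P, frames {E,C,W}
V: miss, evict E, frames {C,W,V}
C: hit
W: hit
J: miss, evict V, frames {C,W,J}
C: hit
Hits: 7 of 14 references → 7/14 = 0.5000.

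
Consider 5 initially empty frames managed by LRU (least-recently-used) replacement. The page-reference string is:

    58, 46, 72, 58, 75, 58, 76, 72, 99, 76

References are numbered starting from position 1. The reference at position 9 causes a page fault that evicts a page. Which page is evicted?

pos 1: 58 → miss, frames {58}
pos 2: 46 → miss, frames {58,46}
pos 3: 72 → miss, frames {58,46,72}
pos 4: 58 → hit
pos 5: 75 → miss, frames {46,72,58,75}
pos 6: 58 → hit
pos 7: 76 → miss, frames {46,72,75,58,76}
pos 8: 72 → hit
pos 9: 99 → miss, evict 46, frames {75,58,76,72,99}
At position 9, page 46 is evicted.

46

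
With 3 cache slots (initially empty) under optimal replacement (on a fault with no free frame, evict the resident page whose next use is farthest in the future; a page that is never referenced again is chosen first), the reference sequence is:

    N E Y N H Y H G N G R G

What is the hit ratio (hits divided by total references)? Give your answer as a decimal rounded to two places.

N → fault, frames (N)
E → fault, frames (N E)
Y → fault, frames (N E Y)
N → hit
H → fault, evict E, frames (N Y H)
Y → hit
H → hit
G → fault, evict H, frames (N Y G)
N → hit
G → hit
R → fault, evict Y, frames (N G R)
G → hit
Hits: 6 of 12 references → 6/12 = 0.5000.

0.50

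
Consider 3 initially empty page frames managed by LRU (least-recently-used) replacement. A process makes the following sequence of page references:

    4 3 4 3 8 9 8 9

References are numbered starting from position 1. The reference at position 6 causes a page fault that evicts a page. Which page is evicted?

4

pos 1: 4 → miss, frames (4)
pos 2: 3 → miss, frames (4 3)
pos 3: 4 → hit
pos 4: 3 → hit
pos 5: 8 → miss, frames (4 3 8)
pos 6: 9 → miss, evict 4, frames (3 8 9)
At position 6, page 4 is evicted.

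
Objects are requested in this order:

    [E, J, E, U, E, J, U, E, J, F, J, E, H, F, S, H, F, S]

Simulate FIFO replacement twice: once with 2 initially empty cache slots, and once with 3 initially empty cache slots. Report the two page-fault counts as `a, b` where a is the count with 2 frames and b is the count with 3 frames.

16, 8

2 frames: F F . F F F F F F F . F F F F F F F → 16 faults.
3 frames: F F . F . . . . . F . F F . F . F . → 8 faults.
8 < 16: adding a frame reduced faults, as is typical.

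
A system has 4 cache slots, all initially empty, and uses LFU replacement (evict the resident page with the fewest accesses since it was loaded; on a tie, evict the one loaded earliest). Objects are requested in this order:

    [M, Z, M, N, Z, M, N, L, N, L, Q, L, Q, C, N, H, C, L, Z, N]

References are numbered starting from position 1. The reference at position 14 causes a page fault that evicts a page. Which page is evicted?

Q

pos 1: M: miss, frames (M)
pos 2: Z: miss, frames (M Z)
pos 3: M: hit
pos 4: N: miss, frames (M Z N)
pos 5: Z: hit
pos 6: M: hit
pos 7: N: hit
pos 8: L: miss, frames (M Z N L)
pos 9: N: hit
pos 10: L: hit
pos 11: Q: miss, evict Z, frames (M N L Q)
pos 12: L: hit
pos 13: Q: hit
pos 14: C: miss, evict Q, frames (M N L C)
At position 14, page Q is evicted.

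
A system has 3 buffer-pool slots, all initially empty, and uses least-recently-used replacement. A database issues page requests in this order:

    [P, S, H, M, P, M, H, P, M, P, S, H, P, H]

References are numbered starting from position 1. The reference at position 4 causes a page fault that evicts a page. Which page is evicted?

pos 1: P: fault, frames {P}
pos 2: S: fault, frames {P,S}
pos 3: H: fault, frames {P,S,H}
pos 4: M: fault, evict P, frames {S,H,M}
At position 4, page P is evicted.

P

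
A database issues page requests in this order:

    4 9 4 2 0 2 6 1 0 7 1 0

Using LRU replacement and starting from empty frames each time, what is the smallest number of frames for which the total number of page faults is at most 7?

f=1: 12 faults
f=2: 10 faults
f=3: 8 faults
f=4: 7 faults
f=5: 7 faults
f=6: 7 faults
f=7: 7 faults
Smallest f with faults ≤ 7 is 4.

4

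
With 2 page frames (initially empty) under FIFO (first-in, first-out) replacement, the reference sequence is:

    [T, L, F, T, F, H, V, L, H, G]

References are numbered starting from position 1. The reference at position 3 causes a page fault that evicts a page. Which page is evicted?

T

pos 1: T: fault, frames {T}
pos 2: L: fault, frames {T,L}
pos 3: F: fault, evict T, frames {L,F}
At position 3, page T is evicted.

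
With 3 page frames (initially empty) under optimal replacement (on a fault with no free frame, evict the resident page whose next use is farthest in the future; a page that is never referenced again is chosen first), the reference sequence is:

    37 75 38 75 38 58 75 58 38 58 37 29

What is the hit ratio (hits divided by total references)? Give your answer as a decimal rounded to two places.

37: miss, frames (37)
75: miss, frames (37 75)
38: miss, frames (37 75 38)
75: hit
38: hit
58: miss, evict 37, frames (75 38 58)
75: hit
58: hit
38: hit
58: hit
37: miss, evict 58, frames (75 38 37)
29: miss, evict 37, frames (75 38 29)
Hits: 6 of 12 references → 6/12 = 0.5000.

0.50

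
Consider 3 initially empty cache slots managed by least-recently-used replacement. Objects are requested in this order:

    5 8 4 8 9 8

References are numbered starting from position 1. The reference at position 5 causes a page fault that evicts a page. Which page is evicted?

5

pos 1: 5 → miss, frames {5}
pos 2: 8 → miss, frames {5,8}
pos 3: 4 → miss, frames {5,8,4}
pos 4: 8 → hit
pos 5: 9 → miss, evict 5, frames {4,8,9}
At position 5, page 5 is evicted.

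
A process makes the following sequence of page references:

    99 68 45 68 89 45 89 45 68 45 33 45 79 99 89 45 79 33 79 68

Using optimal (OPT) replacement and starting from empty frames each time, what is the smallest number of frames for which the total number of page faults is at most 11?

3

f=1: 20 faults
f=2: 12 faults
f=3: 10 faults
f=4: 8 faults
f=5: 7 faults
f=6: 6 faults
Smallest f with faults ≤ 11 is 3.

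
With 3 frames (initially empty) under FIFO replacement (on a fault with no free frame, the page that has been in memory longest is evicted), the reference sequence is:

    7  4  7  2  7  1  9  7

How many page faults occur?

6

7 → miss, frames [7]
4 → miss, frames [7, 4]
7 → hit
2 → miss, frames [7, 4, 2]
7 → hit
1 → miss, evict 7, frames [4, 2, 1]
9 → miss, evict 4, frames [2, 1, 9]
7 → miss, evict 2, frames [1, 9, 7]
Page faults: 6.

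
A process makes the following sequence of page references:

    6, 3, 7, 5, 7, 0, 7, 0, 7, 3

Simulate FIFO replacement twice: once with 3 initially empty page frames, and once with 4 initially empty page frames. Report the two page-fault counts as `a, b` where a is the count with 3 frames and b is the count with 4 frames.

6, 5

3 frames: F F F F . F . . . F → 6 faults.
4 frames: F F F F . F . . . . → 5 faults.
5 < 6: adding a frame reduced faults, as is typical.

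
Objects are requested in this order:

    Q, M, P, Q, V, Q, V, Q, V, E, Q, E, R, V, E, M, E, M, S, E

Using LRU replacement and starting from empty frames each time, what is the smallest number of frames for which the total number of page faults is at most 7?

6

f=1: 20 faults
f=2: 13 faults
f=3: 9 faults
f=4: 8 faults
f=5: 8 faults
f=6: 7 faults
f=7: 7 faults
Smallest f with faults ≤ 7 is 6.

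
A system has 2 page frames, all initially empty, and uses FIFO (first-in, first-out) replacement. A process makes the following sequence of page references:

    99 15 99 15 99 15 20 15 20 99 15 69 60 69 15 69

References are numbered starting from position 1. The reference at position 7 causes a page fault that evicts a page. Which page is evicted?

pos 1: 99: fault, frames [99]
pos 2: 15: fault, frames [99, 15]
pos 3: 99: hit
pos 4: 15: hit
pos 5: 99: hit
pos 6: 15: hit
pos 7: 20: fault, evict 99, frames [15, 20]
At position 7, page 99 is evicted.

99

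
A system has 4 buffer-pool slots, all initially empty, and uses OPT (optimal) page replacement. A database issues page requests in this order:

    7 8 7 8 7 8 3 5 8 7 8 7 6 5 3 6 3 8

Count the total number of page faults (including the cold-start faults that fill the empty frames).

5

7 -> miss, frames {7}
8 -> miss, frames {7,8}
7 -> hit
8 -> hit
7 -> hit
8 -> hit
3 -> miss, frames {7,8,3}
5 -> miss, frames {7,8,3,5}
8 -> hit
7 -> hit
8 -> hit
7 -> hit
6 -> miss, evict 7, frames {8,3,5,6}
5 -> hit
3 -> hit
6 -> hit
3 -> hit
8 -> hit
Page faults: 5.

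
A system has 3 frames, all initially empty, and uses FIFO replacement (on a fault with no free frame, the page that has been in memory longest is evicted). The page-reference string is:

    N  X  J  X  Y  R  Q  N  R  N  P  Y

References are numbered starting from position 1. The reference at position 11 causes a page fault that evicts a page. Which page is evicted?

pos 1: N → fault, frames (N)
pos 2: X → fault, frames (N X)
pos 3: J → fault, frames (N X J)
pos 4: X → hit
pos 5: Y → fault, evict N, frames (X J Y)
pos 6: R → fault, evict X, frames (J Y R)
pos 7: Q → fault, evict J, frames (Y R Q)
pos 8: N → fault, evict Y, frames (R Q N)
pos 9: R → hit
pos 10: N → hit
pos 11: P → fault, evict R, frames (Q N P)
At position 11, page R is evicted.

R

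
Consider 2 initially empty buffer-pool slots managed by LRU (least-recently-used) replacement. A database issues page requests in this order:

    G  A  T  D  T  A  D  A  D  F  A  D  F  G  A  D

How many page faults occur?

G: miss, frames (G)
A: miss, frames (G A)
T: miss, evict G, frames (A T)
D: miss, evict A, frames (T D)
T: hit
A: miss, evict D, frames (T A)
D: miss, evict T, frames (A D)
A: hit
D: hit
F: miss, evict A, frames (D F)
A: miss, evict D, frames (F A)
D: miss, evict F, frames (A D)
F: miss, evict A, frames (D F)
G: miss, evict D, frames (F G)
A: miss, evict F, frames (G A)
D: miss, evict G, frames (A D)
Page faults: 13.

13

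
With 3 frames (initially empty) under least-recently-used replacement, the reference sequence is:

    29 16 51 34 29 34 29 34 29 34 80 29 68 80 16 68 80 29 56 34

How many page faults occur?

11

29 -> miss, frames [29]
16 -> miss, frames [29, 16]
51 -> miss, frames [29, 16, 51]
34 -> miss, evict 29, frames [16, 51, 34]
29 -> miss, evict 16, frames [51, 34, 29]
34 -> hit
29 -> hit
34 -> hit
29 -> hit
34 -> hit
80 -> miss, evict 51, frames [29, 34, 80]
29 -> hit
68 -> miss, evict 34, frames [80, 29, 68]
80 -> hit
16 -> miss, evict 29, frames [68, 80, 16]
68 -> hit
80 -> hit
29 -> miss, evict 16, frames [68, 80, 29]
56 -> miss, evict 68, frames [80, 29, 56]
34 -> miss, evict 80, frames [29, 56, 34]
Page faults: 11.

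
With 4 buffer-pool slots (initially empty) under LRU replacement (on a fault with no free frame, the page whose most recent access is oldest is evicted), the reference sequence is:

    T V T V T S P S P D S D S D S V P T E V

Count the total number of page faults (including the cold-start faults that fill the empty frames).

T -> fault, frames (T)
V -> fault, frames (T V)
T -> hit
V -> hit
T -> hit
S -> fault, frames (V T S)
P -> fault, frames (V T S P)
S -> hit
P -> hit
D -> fault, evict V, frames (T S P D)
S -> hit
D -> hit
S -> hit
D -> hit
S -> hit
V -> fault, evict T, frames (P D S V)
P -> hit
T -> fault, evict D, frames (S V P T)
E -> fault, evict S, frames (V P T E)
V -> hit
Page faults: 8.

8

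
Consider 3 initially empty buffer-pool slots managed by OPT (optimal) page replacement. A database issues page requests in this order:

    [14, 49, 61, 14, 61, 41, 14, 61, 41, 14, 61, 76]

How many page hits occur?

14: fault, frames {14}
49: fault, frames {14,49}
61: fault, frames {14,49,61}
14: hit
61: hit
41: fault, evict 49, frames {14,61,41}
14: hit
61: hit
41: hit
14: hit
61: hit
76: fault, evict 41, frames {14,61,76}
Hits: 7.

7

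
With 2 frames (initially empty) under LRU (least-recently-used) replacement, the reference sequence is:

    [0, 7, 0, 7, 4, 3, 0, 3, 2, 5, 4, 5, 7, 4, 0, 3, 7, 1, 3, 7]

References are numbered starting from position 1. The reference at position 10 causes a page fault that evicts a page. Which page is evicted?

3

pos 1: 0 -> miss, frames [0]
pos 2: 7 -> miss, frames [0, 7]
pos 3: 0 -> hit
pos 4: 7 -> hit
pos 5: 4 -> miss, evict 0, frames [7, 4]
pos 6: 3 -> miss, evict 7, frames [4, 3]
pos 7: 0 -> miss, evict 4, frames [3, 0]
pos 8: 3 -> hit
pos 9: 2 -> miss, evict 0, frames [3, 2]
pos 10: 5 -> miss, evict 3, frames [2, 5]
At position 10, page 3 is evicted.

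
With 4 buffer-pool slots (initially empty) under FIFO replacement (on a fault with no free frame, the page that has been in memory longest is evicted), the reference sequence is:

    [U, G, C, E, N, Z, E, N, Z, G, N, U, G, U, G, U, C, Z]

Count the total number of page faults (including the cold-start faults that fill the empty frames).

U: fault, frames (U)
G: fault, frames (U G)
C: fault, frames (U G C)
E: fault, frames (U G C E)
N: fault, evict U, frames (G C E N)
Z: fault, evict G, frames (C E N Z)
E: hit
N: hit
Z: hit
G: fault, evict C, frames (E N Z G)
N: hit
U: fault, evict E, frames (N Z G U)
G: hit
U: hit
G: hit
U: hit
C: fault, evict N, frames (Z G U C)
Z: hit
Page faults: 9.

9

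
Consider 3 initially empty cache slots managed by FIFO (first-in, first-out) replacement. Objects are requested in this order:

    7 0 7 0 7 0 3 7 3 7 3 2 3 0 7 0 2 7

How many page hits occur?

12

7: miss, frames [7]
0: miss, frames [7, 0]
7: hit
0: hit
7: hit
0: hit
3: miss, frames [7, 0, 3]
7: hit
3: hit
7: hit
3: hit
2: miss, evict 7, frames [0, 3, 2]
3: hit
0: hit
7: miss, evict 0, frames [3, 2, 7]
0: miss, evict 3, frames [2, 7, 0]
2: hit
7: hit
Hits: 12.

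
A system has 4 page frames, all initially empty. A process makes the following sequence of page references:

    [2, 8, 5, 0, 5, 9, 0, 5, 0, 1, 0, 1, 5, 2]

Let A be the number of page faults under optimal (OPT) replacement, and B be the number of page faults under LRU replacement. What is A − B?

-1

Under OPT: F F F F . F . . . F . . . . → 6 faults.
Under LRU: F F F F . F . . . F . . . F → 7 faults.
A − B = 6 − 7 = -1.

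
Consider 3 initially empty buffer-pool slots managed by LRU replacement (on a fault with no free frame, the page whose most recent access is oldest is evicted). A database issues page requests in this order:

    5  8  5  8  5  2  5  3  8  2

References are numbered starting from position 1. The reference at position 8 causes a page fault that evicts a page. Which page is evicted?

pos 1: 5 -> fault, frames [5]
pos 2: 8 -> fault, frames [5, 8]
pos 3: 5 -> hit
pos 4: 8 -> hit
pos 5: 5 -> hit
pos 6: 2 -> fault, frames [8, 5, 2]
pos 7: 5 -> hit
pos 8: 3 -> fault, evict 8, frames [2, 5, 3]
At position 8, page 8 is evicted.

8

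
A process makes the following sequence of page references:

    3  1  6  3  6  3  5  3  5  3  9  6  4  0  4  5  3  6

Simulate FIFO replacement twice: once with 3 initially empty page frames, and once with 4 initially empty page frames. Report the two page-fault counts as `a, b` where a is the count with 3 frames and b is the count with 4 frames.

3 frames: F F F . . . F F . . F F F F . F F F → 12 faults.
4 frames: F F F . . . F . . . F . F F . . F F → 9 faults.
9 < 12: adding a frame reduced faults, as is typical.

12, 9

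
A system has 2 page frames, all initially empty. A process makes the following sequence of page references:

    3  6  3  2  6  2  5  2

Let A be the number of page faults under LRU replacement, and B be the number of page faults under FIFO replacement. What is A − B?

1

Under LRU: F F . F F . F . → 5 faults.
Under FIFO: F F . F . . F . → 4 faults.
A − B = 5 − 4 = 1.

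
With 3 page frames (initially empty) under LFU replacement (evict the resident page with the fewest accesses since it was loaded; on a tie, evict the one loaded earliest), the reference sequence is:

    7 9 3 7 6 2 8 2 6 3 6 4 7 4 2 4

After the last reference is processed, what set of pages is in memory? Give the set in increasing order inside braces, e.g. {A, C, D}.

7: miss, frames [7]
9: miss, frames [7, 9]
3: miss, frames [7, 9, 3]
7: hit
6: miss, evict 9, frames [7, 3, 6]
2: miss, evict 3, frames [7, 6, 2]
8: miss, evict 6, frames [7, 2, 8]
2: hit
6: miss, evict 8, frames [7, 2, 6]
3: miss, evict 6, frames [7, 2, 3]
6: miss, evict 3, frames [7, 2, 6]
4: miss, evict 6, frames [7, 2, 4]
7: hit
4: hit
2: hit
4: hit

{2, 4, 7}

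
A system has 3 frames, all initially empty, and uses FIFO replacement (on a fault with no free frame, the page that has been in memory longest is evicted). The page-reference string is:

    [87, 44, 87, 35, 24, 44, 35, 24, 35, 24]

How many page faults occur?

87: fault, frames [87]
44: fault, frames [87, 44]
87: hit
35: fault, frames [87, 44, 35]
24: fault, evict 87, frames [44, 35, 24]
44: hit
35: hit
24: hit
35: hit
24: hit
Page faults: 4.

4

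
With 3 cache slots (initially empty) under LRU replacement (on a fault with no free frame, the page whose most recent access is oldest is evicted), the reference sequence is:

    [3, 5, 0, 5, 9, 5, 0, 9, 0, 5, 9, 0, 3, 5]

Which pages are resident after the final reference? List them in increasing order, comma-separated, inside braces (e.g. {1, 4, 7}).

{0, 3, 5}

3 -> miss, frames [3]
5 -> miss, frames [3, 5]
0 -> miss, frames [3, 5, 0]
5 -> hit
9 -> miss, evict 3, frames [0, 5, 9]
5 -> hit
0 -> hit
9 -> hit
0 -> hit
5 -> hit
9 -> hit
0 -> hit
3 -> miss, evict 5, frames [9, 0, 3]
5 -> miss, evict 9, frames [0, 3, 5]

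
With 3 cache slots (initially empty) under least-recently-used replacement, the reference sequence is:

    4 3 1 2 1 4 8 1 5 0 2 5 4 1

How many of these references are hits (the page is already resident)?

3

4 -> fault, frames {4}
3 -> fault, frames {4,3}
1 -> fault, frames {4,3,1}
2 -> fault, evict 4, frames {3,1,2}
1 -> hit
4 -> fault, evict 3, frames {2,1,4}
8 -> fault, evict 2, frames {1,4,8}
1 -> hit
5 -> fault, evict 4, frames {8,1,5}
0 -> fault, evict 8, frames {1,5,0}
2 -> fault, evict 1, frames {5,0,2}
5 -> hit
4 -> fault, evict 0, frames {2,5,4}
1 -> fault, evict 2, frames {5,4,1}
Hits: 3.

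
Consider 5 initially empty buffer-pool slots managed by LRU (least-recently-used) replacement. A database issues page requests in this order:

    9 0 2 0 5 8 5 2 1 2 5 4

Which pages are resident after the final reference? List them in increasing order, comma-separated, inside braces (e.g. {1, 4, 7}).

9: miss, frames {9}
0: miss, frames {9,0}
2: miss, frames {9,0,2}
0: hit
5: miss, frames {9,2,0,5}
8: miss, frames {9,2,0,5,8}
5: hit
2: hit
1: miss, evict 9, frames {0,8,5,2,1}
2: hit
5: hit
4: miss, evict 0, frames {8,1,2,5,4}

{1, 2, 4, 5, 8}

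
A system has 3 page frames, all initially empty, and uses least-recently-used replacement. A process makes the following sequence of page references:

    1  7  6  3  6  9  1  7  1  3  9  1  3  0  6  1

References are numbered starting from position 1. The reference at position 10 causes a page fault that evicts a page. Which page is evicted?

pos 1: 1 -> fault, frames [1]
pos 2: 7 -> fault, frames [1, 7]
pos 3: 6 -> fault, frames [1, 7, 6]
pos 4: 3 -> fault, evict 1, frames [7, 6, 3]
pos 5: 6 -> hit
pos 6: 9 -> fault, evict 7, frames [3, 6, 9]
pos 7: 1 -> fault, evict 3, frames [6, 9, 1]
pos 8: 7 -> fault, evict 6, frames [9, 1, 7]
pos 9: 1 -> hit
pos 10: 3 -> fault, evict 9, frames [7, 1, 3]
At position 10, page 9 is evicted.

9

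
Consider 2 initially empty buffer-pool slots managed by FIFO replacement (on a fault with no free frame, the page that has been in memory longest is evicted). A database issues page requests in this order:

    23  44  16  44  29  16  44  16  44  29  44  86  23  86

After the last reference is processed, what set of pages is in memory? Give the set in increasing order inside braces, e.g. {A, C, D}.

{23, 86}

23 → fault, frames [23]
44 → fault, frames [23, 44]
16 → fault, evict 23, frames [44, 16]
44 → hit
29 → fault, evict 44, frames [16, 29]
16 → hit
44 → fault, evict 16, frames [29, 44]
16 → fault, evict 29, frames [44, 16]
44 → hit
29 → fault, evict 44, frames [16, 29]
44 → fault, evict 16, frames [29, 44]
86 → fault, evict 29, frames [44, 86]
23 → fault, evict 44, frames [86, 23]
86 → hit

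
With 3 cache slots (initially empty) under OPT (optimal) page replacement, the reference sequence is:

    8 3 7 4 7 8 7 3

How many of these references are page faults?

8 → fault, frames [8]
3 → fault, frames [8, 3]
7 → fault, frames [8, 3, 7]
4 → fault, evict 3, frames [8, 7, 4]
7 → hit
8 → hit
7 → hit
3 → fault, evict 4, frames [8, 7, 3]
Page faults: 5.

5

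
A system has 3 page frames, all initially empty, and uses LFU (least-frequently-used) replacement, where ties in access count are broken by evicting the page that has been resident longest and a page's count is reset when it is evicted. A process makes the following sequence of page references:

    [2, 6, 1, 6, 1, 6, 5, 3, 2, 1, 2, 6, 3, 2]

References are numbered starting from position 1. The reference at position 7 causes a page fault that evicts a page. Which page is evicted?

pos 1: 2 -> fault, frames {2}
pos 2: 6 -> fault, frames {2,6}
pos 3: 1 -> fault, frames {2,6,1}
pos 4: 6 -> hit
pos 5: 1 -> hit
pos 6: 6 -> hit
pos 7: 5 -> fault, evict 2, frames {6,1,5}
At position 7, page 2 is evicted.

2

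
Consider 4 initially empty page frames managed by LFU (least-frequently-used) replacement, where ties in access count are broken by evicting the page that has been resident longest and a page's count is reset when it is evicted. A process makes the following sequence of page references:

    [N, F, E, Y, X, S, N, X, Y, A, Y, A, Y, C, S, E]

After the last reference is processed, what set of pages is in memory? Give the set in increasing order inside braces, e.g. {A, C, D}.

N: fault, frames (N)
F: fault, frames (N F)
E: fault, frames (N F E)
Y: fault, frames (N F E Y)
X: fault, evict N, frames (F E Y X)
S: fault, evict F, frames (E Y X S)
N: fault, evict E, frames (Y X S N)
X: hit
Y: hit
A: fault, evict S, frames (Y X N A)
Y: hit
A: hit
Y: hit
C: fault, evict N, frames (Y X A C)
S: fault, evict C, frames (Y X A S)
E: fault, evict S, frames (Y X A E)

{A, E, X, Y}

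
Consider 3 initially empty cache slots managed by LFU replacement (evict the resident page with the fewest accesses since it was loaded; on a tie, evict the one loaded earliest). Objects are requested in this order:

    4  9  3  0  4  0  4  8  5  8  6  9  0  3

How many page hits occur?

4 -> miss, frames {4}
9 -> miss, frames {4,9}
3 -> miss, frames {4,9,3}
0 -> miss, evict 4, frames {9,3,0}
4 -> miss, evict 9, frames {3,0,4}
0 -> hit
4 -> hit
8 -> miss, evict 3, frames {0,4,8}
5 -> miss, evict 8, frames {0,4,5}
8 -> miss, evict 5, frames {0,4,8}
6 -> miss, evict 8, frames {0,4,6}
9 -> miss, evict 6, frames {0,4,9}
0 -> hit
3 -> miss, evict 9, frames {0,4,3}
Hits: 3.

3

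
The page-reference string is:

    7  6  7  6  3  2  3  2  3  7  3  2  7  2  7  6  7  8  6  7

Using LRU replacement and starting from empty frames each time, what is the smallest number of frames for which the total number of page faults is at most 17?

f=1: 20 faults
f=2: 11 faults
f=3: 7 faults
f=4: 5 faults
f=5: 5 faults
Smallest f with faults ≤ 17 is 2.

2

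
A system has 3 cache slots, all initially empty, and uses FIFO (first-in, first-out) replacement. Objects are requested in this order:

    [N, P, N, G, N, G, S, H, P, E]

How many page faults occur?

7

N → miss, frames (N)
P → miss, frames (N P)
N → hit
G → miss, frames (N P G)
N → hit
G → hit
S → miss, evict N, frames (P G S)
H → miss, evict P, frames (G S H)
P → miss, evict G, frames (S H P)
E → miss, evict S, frames (H P E)
Page faults: 7.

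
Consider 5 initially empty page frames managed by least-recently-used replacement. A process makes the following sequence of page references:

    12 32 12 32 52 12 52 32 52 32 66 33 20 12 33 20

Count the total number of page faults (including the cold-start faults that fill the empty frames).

12 -> miss, frames [12]
32 -> miss, frames [12, 32]
12 -> hit
32 -> hit
52 -> miss, frames [12, 32, 52]
12 -> hit
52 -> hit
32 -> hit
52 -> hit
32 -> hit
66 -> miss, frames [12, 52, 32, 66]
33 -> miss, frames [12, 52, 32, 66, 33]
20 -> miss, evict 12, frames [52, 32, 66, 33, 20]
12 -> miss, evict 52, frames [32, 66, 33, 20, 12]
33 -> hit
20 -> hit
Page faults: 7.

7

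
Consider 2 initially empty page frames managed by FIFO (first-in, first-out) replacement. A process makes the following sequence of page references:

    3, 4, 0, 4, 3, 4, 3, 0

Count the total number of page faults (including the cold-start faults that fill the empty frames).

3 → fault, frames (3)
4 → fault, frames (3 4)
0 → fault, evict 3, frames (4 0)
4 → hit
3 → fault, evict 4, frames (0 3)
4 → fault, evict 0, frames (3 4)
3 → hit
0 → fault, evict 3, frames (4 0)
Page faults: 6.

6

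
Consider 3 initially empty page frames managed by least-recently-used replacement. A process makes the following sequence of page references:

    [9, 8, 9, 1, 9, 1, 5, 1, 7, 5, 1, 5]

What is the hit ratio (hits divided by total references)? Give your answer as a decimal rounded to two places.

9: miss, frames {9}
8: miss, frames {9,8}
9: hit
1: miss, frames {8,9,1}
9: hit
1: hit
5: miss, evict 8, frames {9,1,5}
1: hit
7: miss, evict 9, frames {5,1,7}
5: hit
1: hit
5: hit
Hits: 7 of 12 references → 7/12 = 0.5833.

0.58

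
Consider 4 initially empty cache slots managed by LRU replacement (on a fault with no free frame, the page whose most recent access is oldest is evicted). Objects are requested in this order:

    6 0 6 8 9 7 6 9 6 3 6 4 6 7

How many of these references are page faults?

8

6 → miss, frames [6]
0 → miss, frames [6, 0]
6 → hit
8 → miss, frames [0, 6, 8]
9 → miss, frames [0, 6, 8, 9]
7 → miss, evict 0, frames [6, 8, 9, 7]
6 → hit
9 → hit
6 → hit
3 → miss, evict 8, frames [7, 9, 6, 3]
6 → hit
4 → miss, evict 7, frames [9, 3, 6, 4]
6 → hit
7 → miss, evict 9, frames [3, 4, 6, 7]
Page faults: 8.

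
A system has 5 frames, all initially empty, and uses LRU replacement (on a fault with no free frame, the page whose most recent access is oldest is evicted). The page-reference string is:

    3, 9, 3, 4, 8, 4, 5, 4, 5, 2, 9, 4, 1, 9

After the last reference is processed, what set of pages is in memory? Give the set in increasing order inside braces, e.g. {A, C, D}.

3 → fault, frames (3)
9 → fault, frames (3 9)
3 → hit
4 → fault, frames (9 3 4)
8 → fault, frames (9 3 4 8)
4 → hit
5 → fault, frames (9 3 8 4 5)
4 → hit
5 → hit
2 → fault, evict 9, frames (3 8 4 5 2)
9 → fault, evict 3, frames (8 4 5 2 9)
4 → hit
1 → fault, evict 8, frames (5 2 9 4 1)
9 → hit

{1, 2, 4, 5, 9}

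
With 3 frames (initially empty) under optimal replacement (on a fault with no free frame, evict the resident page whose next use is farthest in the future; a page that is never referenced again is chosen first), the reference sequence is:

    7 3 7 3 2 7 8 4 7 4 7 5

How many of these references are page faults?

7: fault, frames (7)
3: fault, frames (7 3)
7: hit
3: hit
2: fault, frames (7 3 2)
7: hit
8: fault, evict 2, frames (7 3 8)
4: fault, evict 8, frames (7 3 4)
7: hit
4: hit
7: hit
5: fault, evict 4, frames (7 3 5)
Page faults: 6.

6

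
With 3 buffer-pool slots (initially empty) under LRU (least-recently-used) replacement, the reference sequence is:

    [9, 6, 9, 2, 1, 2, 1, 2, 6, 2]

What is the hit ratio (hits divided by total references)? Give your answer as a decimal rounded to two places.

0.50

9: miss, frames [9]
6: miss, frames [9, 6]
9: hit
2: miss, frames [6, 9, 2]
1: miss, evict 6, frames [9, 2, 1]
2: hit
1: hit
2: hit
6: miss, evict 9, frames [1, 2, 6]
2: hit
Hits: 5 of 10 references → 5/10 = 0.5000.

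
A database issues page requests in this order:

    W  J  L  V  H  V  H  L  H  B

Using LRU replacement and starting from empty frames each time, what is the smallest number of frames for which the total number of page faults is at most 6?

f=1: 10 faults
f=2: 7 faults
f=3: 6 faults
f=4: 6 faults
f=5: 6 faults
f=6: 6 faults
Smallest f with faults ≤ 6 is 3.

3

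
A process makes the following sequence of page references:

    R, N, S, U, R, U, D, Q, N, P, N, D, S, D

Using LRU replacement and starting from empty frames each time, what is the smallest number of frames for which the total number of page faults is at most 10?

f=1: 14 faults
f=2: 11 faults
f=3: 11 faults
f=4: 9 faults
f=5: 9 faults
f=6: 8 faults
f=7: 7 faults
Smallest f with faults ≤ 10 is 4.

4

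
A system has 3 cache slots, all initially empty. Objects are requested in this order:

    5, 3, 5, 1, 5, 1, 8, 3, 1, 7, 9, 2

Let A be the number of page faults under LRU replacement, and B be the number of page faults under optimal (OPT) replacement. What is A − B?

Under LRU: F F . F . . F F . F F F → 8 faults.
Under OPT: F F . F . . F . . F F F → 7 faults.
A − B = 8 − 7 = 1.

1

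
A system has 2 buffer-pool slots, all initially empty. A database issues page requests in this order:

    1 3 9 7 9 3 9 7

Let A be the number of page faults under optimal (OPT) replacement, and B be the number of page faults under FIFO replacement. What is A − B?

Under OPT: F F F F . F . F → 6 faults.
Under FIFO: F F F F . F F F → 7 faults.
A − B = 6 − 7 = -1.

-1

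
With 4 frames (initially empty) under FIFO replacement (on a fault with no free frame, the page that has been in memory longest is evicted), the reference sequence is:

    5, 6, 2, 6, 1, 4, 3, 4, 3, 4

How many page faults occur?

5 → miss, frames {5}
6 → miss, frames {5,6}
2 → miss, frames {5,6,2}
6 → hit
1 → miss, frames {5,6,2,1}
4 → miss, evict 5, frames {6,2,1,4}
3 → miss, evict 6, frames {2,1,4,3}
4 → hit
3 → hit
4 → hit
Page faults: 6.

6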